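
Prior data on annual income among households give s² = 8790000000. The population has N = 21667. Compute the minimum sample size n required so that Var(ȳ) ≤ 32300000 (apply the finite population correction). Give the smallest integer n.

269

Without fpc, n₀ = s²/D = 8790000000/32300000 = 272.1362.
With fpc, (1 − n/N)·s²/n ≤ D requires n ≥ n₀/(1 + n₀/N) = 272.1362/(1 + 272.1362/21667) = 268.7606.
Rounding up, n = 269.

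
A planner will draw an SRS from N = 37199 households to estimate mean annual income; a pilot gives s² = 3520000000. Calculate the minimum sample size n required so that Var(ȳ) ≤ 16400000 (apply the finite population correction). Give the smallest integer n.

214

Without fpc, n₀ = s²/D = 3520000000/16400000 = 214.6341.
With fpc, (1 − n/N)·s²/n ≤ D requires n ≥ n₀/(1 + n₀/N) = 214.6341/(1 + 214.6341/37199) = 213.4028.
Rounding up, n = 214.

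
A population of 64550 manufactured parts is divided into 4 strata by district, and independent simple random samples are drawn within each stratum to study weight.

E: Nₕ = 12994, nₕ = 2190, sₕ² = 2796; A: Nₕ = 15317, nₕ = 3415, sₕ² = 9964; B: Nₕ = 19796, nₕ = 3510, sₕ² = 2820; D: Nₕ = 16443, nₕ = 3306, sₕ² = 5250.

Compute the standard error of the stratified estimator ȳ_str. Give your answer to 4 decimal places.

0.5614

Var(ȳ_str) = Σₕ Wₕ²(1 − fₕ)sₕ²/nₕ with Wₕ = Nₕ/N, N = 64550.
E: Wₕ = 0.20130132; term = 0.20130132²·(1 − 0.16853933)·2796/2190 = 0.043015799.
A: Wₕ = 0.23728892; term = 0.23728892²·(1 − 0.22295489)·9964/3415 = 0.12765687.
B: Wₕ = 0.30667699; term = 0.30667699²·(1 − 0.17730855)·2820/3510 = 0.062164347.
D: Wₕ = 0.25473277; term = 0.25473277²·(1 − 0.20105820)·5250/3306 = 0.082326797.
Sum = 0.31516381.
SE = √(0.31516381) = 0.5614.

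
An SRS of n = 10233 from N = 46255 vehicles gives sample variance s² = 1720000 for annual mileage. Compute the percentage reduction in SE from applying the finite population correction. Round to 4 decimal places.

11.7521

f = n/N = 10233/46255 = 0.22123014.
SE_no-fpc = √(s²/n) = 12.964708; SE_fpc = √((1−f)s²/n) = 11.441087.
Ratio = √(1−f) = 0.88247938. Reduction = 100·(1 − 0.88247938) = 11.7521%.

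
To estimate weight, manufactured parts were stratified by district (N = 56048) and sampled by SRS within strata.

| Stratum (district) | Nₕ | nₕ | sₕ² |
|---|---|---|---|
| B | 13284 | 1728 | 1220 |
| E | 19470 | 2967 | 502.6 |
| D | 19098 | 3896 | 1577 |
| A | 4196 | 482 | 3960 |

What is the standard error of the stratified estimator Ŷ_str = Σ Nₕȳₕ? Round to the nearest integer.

Var(Ŷ_str) = Σₕ Nₕ²(1 − fₕ)sₕ²/nₕ.
B: 13284²·(1 − 1728/13284)·1220/1728 = 1.0838084 × 10^8.
E: 19470²·(1 − 2967/19470)·502.6/2967 = 5.442943 × 10^7.
D: 19098²·(1 − 3896/19098)·1577/3896 = 1.1751718 × 10^8.
A: 4196²·(1 − 482/4196)·3960/482 = 1.2803406 × 10^8.
Sum = 4.0836151 × 10^8.
SE = √(4.0836151 × 10^8) = 20208.

20208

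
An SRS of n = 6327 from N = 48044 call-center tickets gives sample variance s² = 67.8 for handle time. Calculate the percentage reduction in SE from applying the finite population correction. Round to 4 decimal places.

6.8169

f = n/N = 6327/48044 = 0.13169178.
SE_no-fpc = √(s²/n) = 0.10351801; SE_fpc = √((1−f)s²/n) = 0.09646125.
Ratio = √(1−f) = 0.93183057. Reduction = 100·(1 − 0.93183057) = 6.8169%.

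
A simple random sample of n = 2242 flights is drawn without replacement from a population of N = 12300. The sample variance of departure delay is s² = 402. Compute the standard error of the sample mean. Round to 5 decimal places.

0.38291

Under SRS without replacement, Var(ȳ) = (1 − f)·s²/n with f = n/N = 2242/12300 = 0.18227642.
Var(ȳ) = (1 − 0.18227642)·402/2242 = 0.81772358·0.17930419 = 0.14662127.
SE(ȳ) = √(0.14662127) = 0.38291.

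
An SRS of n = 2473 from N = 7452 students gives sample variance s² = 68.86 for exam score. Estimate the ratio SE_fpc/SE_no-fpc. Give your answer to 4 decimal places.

f = n/N = 2473/7452 = 0.33185722.
SE_no-fpc = √(s²/n) = 0.16686738; SE_fpc = √((1−f)s²/n) = 0.1363974.
Ratio = √(1−f) = 0.81740001.

0.8174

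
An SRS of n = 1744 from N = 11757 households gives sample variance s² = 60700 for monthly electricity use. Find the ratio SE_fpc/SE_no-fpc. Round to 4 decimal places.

f = n/N = 1744/11757 = 0.14833716.
SE_no-fpc = √(s²/n) = 5.8995801; SE_fpc = √((1−f)s²/n) = 5.4444618.
Ratio = √(1−f) = 0.92285581.

0.9229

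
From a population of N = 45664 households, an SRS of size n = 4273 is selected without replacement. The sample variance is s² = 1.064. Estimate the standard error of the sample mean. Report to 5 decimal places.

Under SRS without replacement, Var(ȳ) = (1 − f)·s²/n with f = n/N = 4273/45664 = 0.09357481.
Var(ȳ) = (1 − 0.09357481)·1.064/4273 = 0.90642519·2.4900538 × 10^-4 = 2.2570475 × 10^-4.
SE(ȳ) = √(2.2570475 × 10^-4) = 0.01502.

0.01502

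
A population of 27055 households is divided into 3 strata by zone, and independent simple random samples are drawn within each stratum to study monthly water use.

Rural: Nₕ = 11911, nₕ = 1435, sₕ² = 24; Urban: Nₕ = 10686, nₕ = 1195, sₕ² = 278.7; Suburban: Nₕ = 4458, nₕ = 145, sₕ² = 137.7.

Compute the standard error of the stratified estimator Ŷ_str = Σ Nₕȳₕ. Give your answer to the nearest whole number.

Var(Ŷ_str) = Σₕ Nₕ²(1 − fₕ)sₕ²/nₕ.
Rural: 11911²·(1 − 1435/11911)·24/1435 = 2.0869068 × 10^6.
Urban: 10686²·(1 − 1195/10686)·278.7/1195 = 2.3653543 × 10^7.
Suburban: 4458²·(1 − 145/4458)·137.7/145 = 1.8259356 × 10^7.
Sum = 4.3999806 × 10^7.
SE = √(4.3999806 × 10^7) = 6633.

6633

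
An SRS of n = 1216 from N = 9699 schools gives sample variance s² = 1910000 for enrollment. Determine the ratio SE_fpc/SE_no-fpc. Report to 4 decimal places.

f = n/N = 1216/9699 = 0.12537375.
SE_no-fpc = √(s²/n) = 39.632357; SE_fpc = √((1−f)s²/n) = 37.064756.
Ratio = √(1−f) = 0.93521455.

0.9352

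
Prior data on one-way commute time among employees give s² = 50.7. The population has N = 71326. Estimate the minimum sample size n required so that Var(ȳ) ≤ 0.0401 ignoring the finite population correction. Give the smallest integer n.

1265

Without fpc, n₀ = s²/D = 50.7/0.0401 = 1264.3392.
Rounding up, n = 1265.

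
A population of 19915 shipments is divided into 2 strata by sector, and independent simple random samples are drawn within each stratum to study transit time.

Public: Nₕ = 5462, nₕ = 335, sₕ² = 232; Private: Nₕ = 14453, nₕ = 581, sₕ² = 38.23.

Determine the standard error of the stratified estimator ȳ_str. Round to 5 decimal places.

0.28664

Var(ȳ_str) = Σₕ Wₕ²(1 − fₕ)sₕ²/nₕ with Wₕ = Nₕ/N, N = 19915.
Public: Wₕ = 0.27426563; term = 0.27426563²·(1 − 0.06133285)·232/335 = 0.048898729.
Private: Wₕ = 0.72573437; term = 0.72573437²·(1 − 0.04019927)·38.23/581 = 0.033263246.
Sum = 0.082161975.
SE = √(0.082161975) = 0.28664.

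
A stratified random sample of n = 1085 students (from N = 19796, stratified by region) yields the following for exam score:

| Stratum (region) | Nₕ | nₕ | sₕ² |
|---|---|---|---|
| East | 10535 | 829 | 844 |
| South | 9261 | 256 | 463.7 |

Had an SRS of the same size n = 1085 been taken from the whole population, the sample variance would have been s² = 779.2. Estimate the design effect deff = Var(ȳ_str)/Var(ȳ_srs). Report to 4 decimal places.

0.9592

Var(ȳ_str) = Σ Wₕ²(1−fₕ)sₕ²/nₕ with Wₕ = Nₕ/19796:
  East: (10535/19796)²·(1−829/10535)·844/829 = 0.2656488
  South: (9261/19796)²·(1−256/9261)·463.7/256 = 0.38546402
  → Var(ȳ_str) = 0.65111282.
Var(ȳ_srs) = (1 − 1085/19796)·779.2/1085 = 0.67879519.
deff = 0.65111282 / 0.67879519 = 0.9592.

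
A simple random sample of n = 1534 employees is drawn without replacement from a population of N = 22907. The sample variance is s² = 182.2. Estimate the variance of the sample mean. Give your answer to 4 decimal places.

0.1108

Under SRS without replacement, Var(ȳ) = (1 − f)·s²/n with f = n/N = 1534/22907 = 0.06696643.
Var(ȳ) = (1 − 0.06696643)·182.2/1534 = 0.93303357·0.11877445 = 0.11082055.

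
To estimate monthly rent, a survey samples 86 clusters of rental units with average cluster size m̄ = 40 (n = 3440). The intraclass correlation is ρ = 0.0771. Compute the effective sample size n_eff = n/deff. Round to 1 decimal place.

858.5

deff = 1 + (40 − 1)·0.0771 = 1 + 3.0069 = 4.0069.
n_eff = 3440 / 4.0069 = 858.5.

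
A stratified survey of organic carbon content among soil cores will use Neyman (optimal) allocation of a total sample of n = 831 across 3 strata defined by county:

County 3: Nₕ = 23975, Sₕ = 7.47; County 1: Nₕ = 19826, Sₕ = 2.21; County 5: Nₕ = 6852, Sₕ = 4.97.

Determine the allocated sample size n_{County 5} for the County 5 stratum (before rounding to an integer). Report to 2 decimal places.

110.13

Neyman allocation: nₕ = n·NₕSₕ / Σⱼ NⱼSⱼ.
Σ NⱼSⱼ = 23975·7.47 + 19826·2.21 + 6852·4.97 = 256963.15.
n_{County 5} = 831·6852·4.97 / 256963.15 = 110.13.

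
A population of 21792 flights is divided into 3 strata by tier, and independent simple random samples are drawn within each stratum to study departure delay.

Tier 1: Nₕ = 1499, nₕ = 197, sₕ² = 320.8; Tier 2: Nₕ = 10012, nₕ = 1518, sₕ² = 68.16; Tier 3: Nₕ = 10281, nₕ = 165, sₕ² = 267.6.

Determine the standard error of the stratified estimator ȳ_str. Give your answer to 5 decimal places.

Var(ȳ_str) = Σₕ Wₕ²(1 − fₕ)sₕ²/nₕ with Wₕ = Nₕ/N, N = 21792.
Tier 1: Wₕ = 0.06878671; term = 0.06878671²·(1 − 0.13142095)·320.8/197 = 0.0066924721.
Tier 2: Wₕ = 0.45943465; term = 0.45943465²·(1 − 0.15161806)·68.16/1518 = 0.0080407531.
Tier 3: Wₕ = 0.47177863; term = 0.47177863²·(1 − 0.01604902)·267.6/165 = 0.35518299.
Sum = 0.36991622.
SE = √(0.36991622) = 0.60821.

0.60821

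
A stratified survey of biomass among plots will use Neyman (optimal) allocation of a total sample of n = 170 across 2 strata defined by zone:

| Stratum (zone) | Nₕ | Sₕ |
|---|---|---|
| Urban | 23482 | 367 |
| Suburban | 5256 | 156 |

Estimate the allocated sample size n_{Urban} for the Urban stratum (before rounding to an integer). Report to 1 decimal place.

155.2

Neyman allocation: nₕ = n·NₕSₕ / Σⱼ NⱼSⱼ.
Σ NⱼSⱼ = 23482·367 + 5256·156 = 9.43783 × 10^6.
n_{Urban} = 170·23482·367 / (9.43783 × 10^6) = 155.2.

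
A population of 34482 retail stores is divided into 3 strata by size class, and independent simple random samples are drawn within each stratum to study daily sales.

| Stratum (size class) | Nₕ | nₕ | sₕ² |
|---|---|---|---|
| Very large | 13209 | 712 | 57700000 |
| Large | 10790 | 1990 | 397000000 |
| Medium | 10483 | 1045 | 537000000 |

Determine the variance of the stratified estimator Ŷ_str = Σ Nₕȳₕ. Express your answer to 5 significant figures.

8.3162 × 10^13

Var(Ŷ_str) = Σₕ Nₕ²(1 − fₕ)sₕ²/nₕ.
Very large: 13209²·(1 − 712/13209)·57700000/712 = 1.3377394 × 10^13.
Large: 10790²·(1 − 1990/10790)·397000000/1990 = 1.8942685 × 10^13.
Medium: 10483²·(1 − 1045/10483)·537000000/1045 = 5.0842109 × 10^13.
Sum = 8.3162188 × 10^13.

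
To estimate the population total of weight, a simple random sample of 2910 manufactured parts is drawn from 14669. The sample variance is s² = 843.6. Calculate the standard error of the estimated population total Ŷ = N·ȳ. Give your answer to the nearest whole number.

7071

Var(Ŷ) = N²·Var(ȳ) = N²·(1 − n/N)·s²/n.
f = 2910/14669 = 0.19837753; Var(ȳ) = 0.80162247·843.6/2910 = 0.23238787.
Var(Ŷ) = 14669² · 0.23238787 = 5.000512 × 10^7.
SE(Ŷ) = √(5.000512 × 10^7) = 7071.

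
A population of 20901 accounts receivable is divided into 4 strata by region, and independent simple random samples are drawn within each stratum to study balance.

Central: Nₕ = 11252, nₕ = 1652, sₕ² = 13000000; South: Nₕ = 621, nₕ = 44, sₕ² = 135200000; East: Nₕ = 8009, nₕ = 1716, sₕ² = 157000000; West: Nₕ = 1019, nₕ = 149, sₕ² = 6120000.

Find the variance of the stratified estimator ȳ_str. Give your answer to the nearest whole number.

15105

Var(ȳ_str) = Σₕ Wₕ²(1 − fₕ)sₕ²/nₕ with Wₕ = Nₕ/N, N = 20901.
Central: Wₕ = 0.53834745; term = 0.53834745²·(1 − 0.14681834)·13000000/1652 = 1945.8087.
South: Wₕ = 0.02971150; term = 0.02971150²·(1 − 0.07085346)·135200000/44 = 2520.3294.
East: Wₕ = 0.38318741; term = 0.38318741²·(1 − 0.21425896)·157000000/1716 = 10555.633.
West: Wₕ = 0.04875365; term = 0.04875365²·(1 − 0.14622179)·6120000/149 = 83.353619.
Sum = 15105.125.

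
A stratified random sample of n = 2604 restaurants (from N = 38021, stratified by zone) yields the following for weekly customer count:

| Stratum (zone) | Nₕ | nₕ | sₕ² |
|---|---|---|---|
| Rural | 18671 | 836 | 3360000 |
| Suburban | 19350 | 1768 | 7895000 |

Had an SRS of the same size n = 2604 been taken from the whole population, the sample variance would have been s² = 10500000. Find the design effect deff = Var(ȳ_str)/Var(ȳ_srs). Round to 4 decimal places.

Var(ȳ_str) = Σ Wₕ²(1−fₕ)sₕ²/nₕ with Wₕ = Nₕ/38021:
  Rural: (18671/38021)²·(1−836/18671)·3360000/836 = 925.82014
  Suburban: (19350/38021)²·(1−1768/19350)·7895000/1768 = 1050.9258
  → Var(ȳ_str) = 1976.7459.
Var(ȳ_srs) = (1 − 2604/38021)·10500000/2604 = 3756.0949.
deff = 1976.7459 / 3756.0949 = 0.5263.

0.5263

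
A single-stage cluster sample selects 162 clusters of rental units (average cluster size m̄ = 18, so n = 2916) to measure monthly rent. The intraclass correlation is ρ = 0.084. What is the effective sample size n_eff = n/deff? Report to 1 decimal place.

deff = 1 + (18 − 1)·0.084 = 1 + 1.428 = 2.428.
n_eff = 2916 / 2.428 = 1201.0.

1201.0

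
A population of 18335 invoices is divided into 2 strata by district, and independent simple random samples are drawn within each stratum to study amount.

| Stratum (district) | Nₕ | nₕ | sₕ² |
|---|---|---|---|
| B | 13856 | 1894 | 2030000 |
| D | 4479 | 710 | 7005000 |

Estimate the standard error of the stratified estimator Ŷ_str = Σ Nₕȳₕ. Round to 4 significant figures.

586700

Var(Ŷ_str) = Σₕ Nₕ²(1 − fₕ)sₕ²/nₕ.
B: 13856²·(1 − 1894/13856)·2030000/1894 = 1.7764694 × 10^11.
D: 4479²·(1 − 710/4479)·7005000/710 = 1.6655474 × 10^11.
Sum = 3.4420168 × 10^11.
SE = √(3.4420168 × 10^11) = 586700.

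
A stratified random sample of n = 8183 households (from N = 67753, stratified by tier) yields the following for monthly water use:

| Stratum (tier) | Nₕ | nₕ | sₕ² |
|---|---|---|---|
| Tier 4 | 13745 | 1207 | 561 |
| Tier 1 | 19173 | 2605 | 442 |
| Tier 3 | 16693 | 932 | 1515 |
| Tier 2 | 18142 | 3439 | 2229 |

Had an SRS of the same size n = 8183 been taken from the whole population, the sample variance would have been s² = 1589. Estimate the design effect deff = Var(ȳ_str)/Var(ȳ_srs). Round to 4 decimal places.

0.9373

Var(ȳ_str) = Σ Wₕ²(1−fₕ)sₕ²/nₕ with Wₕ = Nₕ/67753:
  Tier 4: (13745/67753)²·(1−1207/13745)·561/1207 = 0.01744904
  Tier 1: (19173/67753)²·(1−2605/19173)·442/2605 = 0.011741339
  Tier 3: (16693/67753)²·(1−932/16693)·1515/932 = 0.09316608
  Tier 2: (18142/67753)²·(1−3439/18142)·2229/3439 = 0.037662744
  → Var(ȳ_str) = 0.1600192.
Var(ȳ_srs) = (1 − 8183/67753)·1589/8183 = 0.17073023.
deff = 0.1600192 / 0.17073023 = 0.9373.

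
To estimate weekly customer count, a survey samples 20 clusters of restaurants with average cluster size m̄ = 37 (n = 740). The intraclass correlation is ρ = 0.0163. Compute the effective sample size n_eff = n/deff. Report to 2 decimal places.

deff = 1 + (37 − 1)·0.0163 = 1 + 0.5868 = 1.5868.
n_eff = 740 / 1.5868 = 466.35.

466.35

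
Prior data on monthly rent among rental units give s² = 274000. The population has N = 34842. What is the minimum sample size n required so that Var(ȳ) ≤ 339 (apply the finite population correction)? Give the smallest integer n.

790

Without fpc, n₀ = s²/D = 274000/339 = 808.2596.
With fpc, (1 − n/N)·s²/n ≤ D requires n ≥ n₀/(1 + n₀/N) = 808.2596/(1 + 808.2596/34842) = 789.9348.
Rounding up, n = 790.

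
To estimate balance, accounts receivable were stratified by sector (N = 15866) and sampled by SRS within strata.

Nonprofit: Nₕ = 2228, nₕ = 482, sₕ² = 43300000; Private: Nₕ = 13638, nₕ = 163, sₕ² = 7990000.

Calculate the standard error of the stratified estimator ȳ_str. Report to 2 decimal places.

192.80

Var(ȳ_str) = Σₕ Wₕ²(1 − fₕ)sₕ²/nₕ with Wₕ = Nₕ/N, N = 15866.
Nonprofit: Wₕ = 0.14042607; term = 0.14042607²·(1 − 0.21633752)·43300000/482 = 1388.2427.
Private: Wₕ = 0.85957393; term = 0.85957393²·(1 − 0.01195190)·7990000/163 = 35785.224.
Sum = 37173.467.
SE = √(37173.467) = 192.80.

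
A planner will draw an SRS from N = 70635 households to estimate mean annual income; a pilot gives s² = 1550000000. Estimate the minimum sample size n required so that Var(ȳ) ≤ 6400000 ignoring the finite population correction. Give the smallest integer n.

243

Without fpc, n₀ = s²/D = 1550000000/6400000 = 242.1875.
Rounding up, n = 243.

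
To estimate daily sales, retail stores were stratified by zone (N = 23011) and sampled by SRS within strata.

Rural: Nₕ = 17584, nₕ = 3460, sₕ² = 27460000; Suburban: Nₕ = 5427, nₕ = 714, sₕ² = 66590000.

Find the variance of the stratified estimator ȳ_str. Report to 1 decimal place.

8227.5

Var(ȳ_str) = Σₕ Wₕ²(1 − fₕ)sₕ²/nₕ with Wₕ = Nₕ/N, N = 23011.
Rural: Wₕ = 0.76415627; term = 0.76415627²·(1 − 0.19676979)·27460000/3460 = 3722.4497.
Suburban: Wₕ = 0.23584373; term = 0.23584373²·(1 − 0.13156440)·66590000/714 = 4505.0237.
Sum = 8227.4734.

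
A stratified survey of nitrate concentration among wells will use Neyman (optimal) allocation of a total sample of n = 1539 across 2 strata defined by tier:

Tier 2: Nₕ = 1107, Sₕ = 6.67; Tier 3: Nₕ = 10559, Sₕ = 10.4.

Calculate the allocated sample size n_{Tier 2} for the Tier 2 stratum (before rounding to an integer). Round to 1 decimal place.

Neyman allocation: nₕ = n·NₕSₕ / Σⱼ NⱼSⱼ.
Σ NⱼSⱼ = 1107·6.67 + 10559·10.4 = 117197.29.
n_{Tier 2} = 1539·1107·6.67 / 117197.29 = 97.0.

97.0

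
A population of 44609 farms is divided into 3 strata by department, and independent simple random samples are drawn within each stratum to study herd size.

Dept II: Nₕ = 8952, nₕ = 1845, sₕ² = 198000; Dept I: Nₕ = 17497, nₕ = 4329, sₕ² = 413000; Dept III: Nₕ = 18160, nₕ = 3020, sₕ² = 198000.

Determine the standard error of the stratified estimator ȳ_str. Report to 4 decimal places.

4.8513

Var(ȳ_str) = Σₕ Wₕ²(1 − fₕ)sₕ²/nₕ with Wₕ = Nₕ/N, N = 44609.
Dept II: Wₕ = 0.20067699; term = 0.20067699²·(1 − 0.20609920)·198000/1845 = 3.4310752.
Dept I: Wₕ = 0.39223027; term = 0.39223027²·(1 − 0.24741384)·413000/4329 = 11.045895.
Dept III: Wₕ = 0.40709274; term = 0.40709274²·(1 − 0.16629956)·198000/3020 = 9.0584729.
Sum = 23.535443.
SE = √(23.535443) = 4.8513.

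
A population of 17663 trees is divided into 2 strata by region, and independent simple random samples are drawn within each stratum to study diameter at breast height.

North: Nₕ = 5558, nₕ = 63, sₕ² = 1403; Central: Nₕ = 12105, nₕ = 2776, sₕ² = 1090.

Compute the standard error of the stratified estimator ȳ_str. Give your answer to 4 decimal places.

Var(ȳ_str) = Σₕ Wₕ²(1 − fₕ)sₕ²/nₕ with Wₕ = Nₕ/N, N = 17663.
North: Wₕ = 0.31466908; term = 0.31466908²·(1 − 0.01133501)·1403/63 = 2.18009.
Central: Wₕ = 0.68533092; term = 0.68533092²·(1 − 0.22932672)·1090/2776 = 0.14212746.
Sum = 2.3222175.
SE = √(2.3222175) = 1.5239.

1.5239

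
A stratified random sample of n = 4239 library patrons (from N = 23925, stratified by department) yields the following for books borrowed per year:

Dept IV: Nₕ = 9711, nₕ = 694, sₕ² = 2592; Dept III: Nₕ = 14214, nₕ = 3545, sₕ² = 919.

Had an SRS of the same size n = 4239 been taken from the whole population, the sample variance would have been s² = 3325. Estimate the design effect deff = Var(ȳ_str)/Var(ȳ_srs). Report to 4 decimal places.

Var(ȳ_str) = Σ Wₕ²(1−fₕ)sₕ²/nₕ with Wₕ = Nₕ/23925:
  Dept IV: (9711/23925)²·(1−694/9711)·2592/694 = 0.57134398
  Dept III: (14214/23925)²·(1−3545/14214)·919/3545 = 0.068680809
  → Var(ȳ_str) = 0.64002479.
Var(ȳ_srs) = (1 − 4239/23925)·3325/4239 = 0.64540714.
deff = 0.64002479 / 0.64540714 = 0.9917.

0.9917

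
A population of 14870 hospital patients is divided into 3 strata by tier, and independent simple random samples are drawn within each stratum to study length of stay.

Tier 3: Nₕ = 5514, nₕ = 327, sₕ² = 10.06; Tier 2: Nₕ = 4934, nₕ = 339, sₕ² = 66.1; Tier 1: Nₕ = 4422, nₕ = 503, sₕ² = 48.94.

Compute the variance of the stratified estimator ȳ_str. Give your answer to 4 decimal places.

0.0316

Var(ȳ_str) = Σₕ Wₕ²(1 − fₕ)sₕ²/nₕ with Wₕ = Nₕ/N, N = 14870.
Tier 3: Wₕ = 0.37081372; term = 0.37081372²·(1 − 0.05930359)·10.06/327 = 0.0039793423.
Tier 2: Wₕ = 0.33180901; term = 0.33180901²·(1 − 0.06870693)·66.1/339 = 0.019992379.
Tier 1: Wₕ = 0.29737727; term = 0.29737727²·(1 − 0.11374943)·48.94/503 = 0.0076254951.
Sum = 0.031597216.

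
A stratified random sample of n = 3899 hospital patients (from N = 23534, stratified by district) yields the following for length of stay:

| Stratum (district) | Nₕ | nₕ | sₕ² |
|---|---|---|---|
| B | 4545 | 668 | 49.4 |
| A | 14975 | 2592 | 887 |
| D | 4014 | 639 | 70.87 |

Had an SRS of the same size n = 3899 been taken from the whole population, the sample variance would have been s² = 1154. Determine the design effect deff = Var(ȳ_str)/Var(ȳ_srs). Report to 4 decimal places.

Var(ȳ_str) = Σ Wₕ²(1−fₕ)sₕ²/nₕ with Wₕ = Nₕ/23534:
  B: (4545/23534)²·(1−668/4545)·49.4/668 = 0.0023528199
  A: (14975/23534)²·(1−2592/14975)·887/2592 = 0.11457499
  D: (4014/23534)²·(1−639/4014)·70.87/639 = 0.0027128215
  → Var(ȳ_str) = 0.11964063.
Var(ȳ_srs) = (1 − 3899/23534)·1154/3899 = 0.24693789.
deff = 0.11964063 / 0.24693789 = 0.4845.

0.4845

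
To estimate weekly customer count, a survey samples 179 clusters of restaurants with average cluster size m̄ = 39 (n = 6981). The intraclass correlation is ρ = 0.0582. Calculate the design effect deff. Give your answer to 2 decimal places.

deff = 1 + (39 − 1)·0.0582 = 1 + 2.2116 = 3.2116.

3.21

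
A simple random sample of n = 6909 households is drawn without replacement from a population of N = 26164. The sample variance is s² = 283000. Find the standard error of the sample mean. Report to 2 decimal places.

5.49

Under SRS without replacement, Var(ȳ) = (1 − f)·s²/n with f = n/N = 6909/26164 = 0.26406513.
Var(ȳ) = (1 − 0.26406513)·283000/6909 = 0.73593487·40.961065 = 30.144676.
SE(ȳ) = √(30.144676) = 5.49.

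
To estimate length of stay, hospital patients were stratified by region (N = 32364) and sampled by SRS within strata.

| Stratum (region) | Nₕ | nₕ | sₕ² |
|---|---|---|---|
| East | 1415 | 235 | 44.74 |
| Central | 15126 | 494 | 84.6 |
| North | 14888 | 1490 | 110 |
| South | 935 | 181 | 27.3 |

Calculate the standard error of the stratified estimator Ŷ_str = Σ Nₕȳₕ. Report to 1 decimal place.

Var(Ŷ_str) = Σₕ Nₕ²(1 − fₕ)sₕ²/nₕ.
East: 1415²·(1 − 235/1415)·44.74/235 = 317882.46.
Central: 15126²·(1 − 494/15126)·84.6/494 = 3.7902792 × 10^7.
North: 14888²·(1 − 1490/14888)·110/1490 = 1.4725931 × 10^7.
South: 935²·(1 − 181/935)·27.3/181 = 106332.75.
Sum = 5.3052938 × 10^7.
SE = √(5.3052938 × 10^7) = 7283.7.

7283.7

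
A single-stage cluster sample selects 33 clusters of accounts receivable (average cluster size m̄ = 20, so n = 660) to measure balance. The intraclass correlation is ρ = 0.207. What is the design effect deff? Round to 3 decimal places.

4.933

deff = 1 + (20 − 1)·0.207 = 1 + 3.933 = 4.933.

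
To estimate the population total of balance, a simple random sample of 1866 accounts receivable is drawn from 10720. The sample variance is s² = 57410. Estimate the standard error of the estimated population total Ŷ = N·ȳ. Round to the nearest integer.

Var(Ŷ) = N²·Var(ȳ) = N²·(1 − n/N)·s²/n.
f = 1866/10720 = 0.17406716; Var(ȳ) = 0.82593284·57410/1866 = 25.410935.
Var(Ŷ) = 10720² · 25.410935 = 2.920184 × 10^9.
SE(Ŷ) = √(2.920184 × 10^9) = 54039.

54039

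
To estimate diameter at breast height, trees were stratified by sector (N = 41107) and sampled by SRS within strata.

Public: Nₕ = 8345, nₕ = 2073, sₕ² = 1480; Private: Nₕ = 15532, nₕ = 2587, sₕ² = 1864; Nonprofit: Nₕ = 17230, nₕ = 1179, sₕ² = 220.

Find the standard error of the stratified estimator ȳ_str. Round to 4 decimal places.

Var(ȳ_str) = Σₕ Wₕ²(1 − fₕ)sₕ²/nₕ with Wₕ = Nₕ/N, N = 41107.
Public: Wₕ = 0.20300679; term = 0.20300679²·(1 − 0.24841222)·1480/2073 = 0.022113793.
Private: Wₕ = 0.37784319; term = 0.37784319²·(1 − 0.16655936)·1864/2587 = 0.085732868.
Nonprofit: Wₕ = 0.41915002; term = 0.41915002²·(1 − 0.06842716)·220/1179 = 0.030539694.
Sum = 0.13838636.
SE = √(0.13838636) = 0.3720.

0.3720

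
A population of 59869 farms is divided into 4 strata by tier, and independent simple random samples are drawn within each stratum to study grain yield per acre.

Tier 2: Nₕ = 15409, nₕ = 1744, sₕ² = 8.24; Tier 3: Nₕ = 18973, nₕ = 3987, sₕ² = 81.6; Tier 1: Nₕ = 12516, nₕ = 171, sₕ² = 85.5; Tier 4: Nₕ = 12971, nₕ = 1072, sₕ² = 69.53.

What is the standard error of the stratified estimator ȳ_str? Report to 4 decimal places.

Var(ȳ_str) = Σₕ Wₕ²(1 − fₕ)sₕ²/nₕ with Wₕ = Nₕ/N, N = 59869.
Tier 2: Wₕ = 0.25737861; term = 0.25737861²·(1 − 0.11318061)·8.24/1744 = 2.7756252 × 10^-4.
Tier 3: Wₕ = 0.31690858; term = 0.31690858²·(1 − 0.21014073)·81.6/3987 = 0.001623535.
Tier 1: Wₕ = 0.20905644; term = 0.20905644²·(1 − 0.01366251)·85.5/171 = 0.02155374.
Tier 4: Wₕ = 0.21665637; term = 0.21665637²·(1 − 0.08264590)·69.53/1072 = 0.0027929127.
Sum = 0.02624775.
SE = √(0.02624775) = 0.1620.

0.1620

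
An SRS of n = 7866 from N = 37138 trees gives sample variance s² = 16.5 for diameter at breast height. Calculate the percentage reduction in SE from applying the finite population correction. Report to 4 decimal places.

f = n/N = 7866/37138 = 0.21180462.
SE_no-fpc = √(s²/n) = 0.04579995; SE_fpc = √((1−f)s²/n) = 0.040661364.
Ratio = √(1−f) = 0.88780368. Reduction = 100·(1 − 0.88780368) = 11.2196%.

11.2196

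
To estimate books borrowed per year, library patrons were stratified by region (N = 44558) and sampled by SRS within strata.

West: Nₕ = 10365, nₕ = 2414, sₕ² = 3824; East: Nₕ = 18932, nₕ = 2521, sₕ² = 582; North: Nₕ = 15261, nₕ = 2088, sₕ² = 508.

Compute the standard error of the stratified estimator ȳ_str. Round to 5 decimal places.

Var(ȳ_str) = Σₕ Wₕ²(1 − fₕ)sₕ²/nₕ with Wₕ = Nₕ/N, N = 44558.
West: Wₕ = 0.23261816; term = 0.23261816²·(1 − 0.23289918)·3824/2414 = 0.065753716.
East: Wₕ = 0.42488442; term = 0.42488442²·(1 − 0.13316079)·582/2521 = 0.036126867.
North: Wₕ = 0.34249742; term = 0.34249742²·(1 − 0.13681934)·508/2088 = 0.024634827.
Sum = 0.12651541.
SE = √(0.12651541) = 0.35569.

0.35569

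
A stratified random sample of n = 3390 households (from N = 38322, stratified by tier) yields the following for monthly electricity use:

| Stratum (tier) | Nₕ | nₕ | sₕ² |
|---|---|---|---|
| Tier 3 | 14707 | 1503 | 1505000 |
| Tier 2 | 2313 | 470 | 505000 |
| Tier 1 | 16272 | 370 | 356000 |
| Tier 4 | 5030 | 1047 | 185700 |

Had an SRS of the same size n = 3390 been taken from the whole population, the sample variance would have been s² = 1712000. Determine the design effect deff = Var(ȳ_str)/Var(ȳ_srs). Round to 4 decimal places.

0.6679

Var(ȳ_str) = Σ Wₕ²(1−fₕ)sₕ²/nₕ with Wₕ = Nₕ/38322:
  Tier 3: (14707/38322)²·(1−1503/14707)·1505000/1503 = 132.40695
  Tier 2: (2313/38322)²·(1−470/2313)·505000/470 = 3.1188763
  Tier 1: (16272/38322)²·(1−370/16272)·356000/370 = 169.52924
  Tier 4: (5030/38322)²·(1−1047/5030)·185700/1047 = 2.4196201
  → Var(ȳ_str) = 307.47469.
Var(ȳ_srs) = (1 − 3390/38322)·1712000/3390 = 460.34067.
deff = 307.47469 / 460.34067 = 0.6679.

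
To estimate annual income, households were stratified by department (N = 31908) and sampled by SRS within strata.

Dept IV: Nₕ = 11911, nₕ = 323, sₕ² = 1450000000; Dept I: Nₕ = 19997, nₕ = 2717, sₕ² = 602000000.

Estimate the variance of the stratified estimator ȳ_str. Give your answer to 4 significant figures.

Var(ȳ_str) = Σₕ Wₕ²(1 − fₕ)sₕ²/nₕ with Wₕ = Nₕ/N, N = 31908.
Dept IV: Wₕ = 0.37329196; term = 0.37329196²·(1 − 0.02711779)·1450000000/323 = 608587.49.
Dept I: Wₕ = 0.62670804; term = 0.62670804²·(1 − 0.13587038)·602000000/2717 = 75199.728.
Sum = 683787.22.

683800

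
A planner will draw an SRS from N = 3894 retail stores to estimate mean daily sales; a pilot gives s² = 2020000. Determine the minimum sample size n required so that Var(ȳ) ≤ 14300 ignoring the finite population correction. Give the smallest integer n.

Without fpc, n₀ = s²/D = 2020000/14300 = 141.2587.
Rounding up, n = 142.

142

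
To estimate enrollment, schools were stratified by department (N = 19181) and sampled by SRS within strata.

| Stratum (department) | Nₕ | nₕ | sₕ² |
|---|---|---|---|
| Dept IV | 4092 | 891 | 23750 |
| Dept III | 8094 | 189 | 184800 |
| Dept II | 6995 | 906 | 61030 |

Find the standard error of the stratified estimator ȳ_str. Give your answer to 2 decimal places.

Var(ȳ_str) = Σₕ Wₕ²(1 − fₕ)sₕ²/nₕ with Wₕ = Nₕ/N, N = 19181.
Dept IV: Wₕ = 0.21333611; term = 0.21333611²·(1 − 0.21774194)·23750/891 = 0.94899674.
Dept III: Wₕ = 0.42198008; term = 0.42198008²·(1 − 0.02335063)·184800/189 = 170.04456.
Dept II: Wₕ = 0.36468380; term = 0.36468380²·(1 − 0.12952109)·61030/906 = 7.7984156.
Sum = 178.79197.
SE = √(178.79197) = 13.37.

13.37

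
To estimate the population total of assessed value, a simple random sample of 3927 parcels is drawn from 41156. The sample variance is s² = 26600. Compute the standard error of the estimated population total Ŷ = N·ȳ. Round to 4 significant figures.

101900

Var(Ŷ) = N²·Var(ȳ) = N²·(1 − n/N)·s²/n.
f = 3927/41156 = 0.09541744; Var(ȳ) = 0.90458256·26600/3927 = 6.1272972.
Var(Ŷ) = 41156² · 6.1272972 = 1.0378516 × 10^10.
SE(Ŷ) = √(1.0378516 × 10^10) = 101900.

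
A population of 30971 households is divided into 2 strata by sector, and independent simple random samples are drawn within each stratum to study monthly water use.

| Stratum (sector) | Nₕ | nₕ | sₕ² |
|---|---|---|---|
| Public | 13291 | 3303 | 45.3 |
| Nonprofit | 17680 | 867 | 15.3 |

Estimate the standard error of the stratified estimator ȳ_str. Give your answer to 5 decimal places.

Var(ȳ_str) = Σₕ Wₕ²(1 − fₕ)sₕ²/nₕ with Wₕ = Nₕ/N, N = 30971.
Public: Wₕ = 0.42914339; term = 0.42914339²·(1 − 0.24851403)·45.3/3303 = 0.0018980837.
Nonprofit: Wₕ = 0.57085661; term = 0.57085661²·(1 − 0.04903846)·15.3/867 = 0.0054687661.
Sum = 0.0073668498.
SE = √(0.0073668498) = 0.08583.

0.08583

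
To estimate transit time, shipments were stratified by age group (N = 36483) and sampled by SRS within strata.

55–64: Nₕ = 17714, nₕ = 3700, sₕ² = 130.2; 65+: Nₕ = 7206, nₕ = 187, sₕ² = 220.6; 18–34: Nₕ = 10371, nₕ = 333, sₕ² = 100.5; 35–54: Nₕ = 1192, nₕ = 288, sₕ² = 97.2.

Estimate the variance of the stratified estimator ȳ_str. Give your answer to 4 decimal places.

0.0753

Var(ȳ_str) = Σₕ Wₕ²(1 − fₕ)sₕ²/nₕ with Wₕ = Nₕ/N, N = 36483.
55–64: Wₕ = 0.48554121; term = 0.48554121²·(1 − 0.20887434)·130.2/3700 = 0.0065630684.
65+: Wₕ = 0.19751665; term = 0.19751665²·(1 − 0.02595060)·220.6/187 = 0.044828305.
18–34: Wₕ = 0.28426939; term = 0.28426939²·(1 − 0.03210876)·100.5/333 = 0.023605248.
35–54: Wₕ = 0.03267275; term = 0.03267275²·(1 − 0.24161074)·97.2/288 = 2.7323566 × 10^-4.
Sum = 0.075269857.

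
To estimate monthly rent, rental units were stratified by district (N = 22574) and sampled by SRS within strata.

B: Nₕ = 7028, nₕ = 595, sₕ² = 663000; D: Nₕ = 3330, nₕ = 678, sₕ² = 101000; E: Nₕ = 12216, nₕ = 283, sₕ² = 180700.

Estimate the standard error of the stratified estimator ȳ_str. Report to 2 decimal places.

16.86

Var(ȳ_str) = Σₕ Wₕ²(1 − fₕ)sₕ²/nₕ with Wₕ = Nₕ/N, N = 22574.
B: Wₕ = 0.31133162; term = 0.31133162²·(1 − 0.08466135)·663000/595 = 98.86096.
D: Wₕ = 0.14751484; term = 0.14751484²·(1 − 0.20360360)·101000/678 = 2.5816204.
E: Wₕ = 0.54115354; term = 0.54115354²·(1 − 0.02316634)·180700/283 = 182.65575.
Sum = 284.09833.
SE = √(284.09833) = 16.86.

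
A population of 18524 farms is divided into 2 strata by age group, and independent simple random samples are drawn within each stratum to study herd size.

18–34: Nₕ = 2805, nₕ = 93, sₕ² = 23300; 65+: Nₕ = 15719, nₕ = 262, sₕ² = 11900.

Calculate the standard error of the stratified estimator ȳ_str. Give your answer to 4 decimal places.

6.1413

Var(ȳ_str) = Σₕ Wₕ²(1 − fₕ)sₕ²/nₕ with Wₕ = Nₕ/N, N = 18524.
18–34: Wₕ = 0.15142518; term = 0.15142518²·(1 − 0.03315508)·23300/93 = 5.5542571.
65+: Wₕ = 0.84857482; term = 0.84857482²·(1 − 0.01666773)·11900/262 = 32.160756.
Sum = 37.715013.
SE = √(37.715013) = 6.1413.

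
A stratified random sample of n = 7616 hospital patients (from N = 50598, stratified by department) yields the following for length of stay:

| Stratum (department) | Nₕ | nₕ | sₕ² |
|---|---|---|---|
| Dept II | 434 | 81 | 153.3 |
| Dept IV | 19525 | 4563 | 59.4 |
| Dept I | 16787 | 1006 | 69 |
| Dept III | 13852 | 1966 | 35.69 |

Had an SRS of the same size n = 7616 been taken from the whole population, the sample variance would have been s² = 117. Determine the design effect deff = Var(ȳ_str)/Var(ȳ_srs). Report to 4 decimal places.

0.7558

Var(ȳ_str) = Σ Wₕ²(1−fₕ)sₕ²/nₕ with Wₕ = Nₕ/50598:
  Dept II: (434/50598)²·(1−81/434)·153.3/81 = 1.1325434 × 10^-4
  Dept IV: (19525/50598)²·(1−4563/19525)·59.4/4563 = 0.0014854224
  Dept I: (16787/50598)²·(1−1006/16787)·69/1006 = 0.0070972813
  Dept III: (13852/50598)²·(1−1966/13852)·35.69/1966 = 0.0011674668
  → Var(ȳ_str) = 0.0098634248.
Var(ȳ_srs) = (1 − 7616/50598)·117/7616 = 0.013050051.
deff = 0.0098634248 / 0.013050051 = 0.7558.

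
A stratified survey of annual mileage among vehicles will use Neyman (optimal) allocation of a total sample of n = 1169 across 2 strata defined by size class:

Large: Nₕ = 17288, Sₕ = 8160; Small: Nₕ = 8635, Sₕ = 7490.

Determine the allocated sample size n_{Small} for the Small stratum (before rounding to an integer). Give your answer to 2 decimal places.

Neyman allocation: nₕ = n·NₕSₕ / Σⱼ NⱼSⱼ.
Σ NⱼSⱼ = 17288·8160 + 8635·7490 = 2.0574623 × 10^8.
n_{Small} = 1169·8635·7490 / (2.0574623 × 10^8) = 367.47.

367.47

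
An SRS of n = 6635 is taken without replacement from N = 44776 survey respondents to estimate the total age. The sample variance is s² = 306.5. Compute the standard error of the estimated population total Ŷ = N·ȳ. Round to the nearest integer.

Var(Ŷ) = N²·Var(ȳ) = N²·(1 − n/N)·s²/n.
f = 6635/44776 = 0.14818206; Var(ȳ) = 0.85181794·306.5/6635 = 0.039349239.
Var(Ŷ) = 44776² · 0.039349239 = 7.8890903 × 10^7.
SE(Ŷ) = √(7.8890903 × 10^7) = 8882.

8882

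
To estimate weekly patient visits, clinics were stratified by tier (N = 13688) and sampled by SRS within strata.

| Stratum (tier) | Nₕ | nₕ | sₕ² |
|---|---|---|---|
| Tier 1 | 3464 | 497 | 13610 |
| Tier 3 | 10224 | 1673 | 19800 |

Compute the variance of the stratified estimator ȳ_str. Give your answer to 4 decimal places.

Var(ȳ_str) = Σₕ Wₕ²(1 − fₕ)sₕ²/nₕ with Wₕ = Nₕ/N, N = 13688.
Tier 1: Wₕ = 0.25306838; term = 0.25306838²·(1 − 0.14347575)·13610/497 = 1.5021634.
Tier 3: Wₕ = 0.74693162; term = 0.74693162²·(1 − 0.16363459)·19800/1673 = 5.5223891.
Sum = 7.0245525.

7.0246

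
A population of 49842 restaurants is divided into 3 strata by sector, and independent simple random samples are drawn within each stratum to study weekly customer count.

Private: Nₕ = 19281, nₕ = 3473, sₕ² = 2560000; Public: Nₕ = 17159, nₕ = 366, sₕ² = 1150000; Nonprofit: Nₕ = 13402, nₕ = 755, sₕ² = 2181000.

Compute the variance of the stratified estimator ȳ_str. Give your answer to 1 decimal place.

652.0

Var(ȳ_str) = Σₕ Wₕ²(1 − fₕ)sₕ²/nₕ with Wₕ = Nₕ/N, N = 49842.
Private: Wₕ = 0.38684242; term = 0.38684242²·(1 − 0.18012551)·2560000/3473 = 90.437957.
Public: Wₕ = 0.34426789; term = 0.34426789²·(1 − 0.02132991)·1150000/366 = 364.45683.
Nonprofit: Wₕ = 0.26888969; term = 0.26888969²·(1 − 0.05633488)·2181000/755 = 197.09469.
Sum = 651.98948.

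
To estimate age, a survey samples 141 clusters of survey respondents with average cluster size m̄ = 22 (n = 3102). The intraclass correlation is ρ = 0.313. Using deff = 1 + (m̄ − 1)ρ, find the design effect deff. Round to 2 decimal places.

7.57

deff = 1 + (22 − 1)·0.313 = 1 + 6.573 = 7.573.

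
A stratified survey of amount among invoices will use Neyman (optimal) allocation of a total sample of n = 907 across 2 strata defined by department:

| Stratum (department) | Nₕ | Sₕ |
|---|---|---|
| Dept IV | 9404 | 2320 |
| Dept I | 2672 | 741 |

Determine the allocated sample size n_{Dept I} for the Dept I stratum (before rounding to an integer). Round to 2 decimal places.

75.46

Neyman allocation: nₕ = n·NₕSₕ / Σⱼ NⱼSⱼ.
Σ NⱼSⱼ = 9404·2320 + 2672·741 = 2.3797232 × 10^7.
n_{Dept I} = 907·2672·741 / (2.3797232 × 10^7) = 75.46.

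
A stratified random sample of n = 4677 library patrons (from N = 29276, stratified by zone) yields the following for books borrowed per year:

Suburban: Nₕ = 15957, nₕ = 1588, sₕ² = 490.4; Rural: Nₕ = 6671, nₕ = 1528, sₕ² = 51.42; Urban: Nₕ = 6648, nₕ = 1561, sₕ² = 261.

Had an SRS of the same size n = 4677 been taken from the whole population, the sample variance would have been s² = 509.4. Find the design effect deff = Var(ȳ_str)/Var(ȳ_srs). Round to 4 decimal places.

Var(ȳ_str) = Σ Wₕ²(1−fₕ)sₕ²/nₕ with Wₕ = Nₕ/29276:
  Suburban: (15957/29276)²·(1−1588/15957)·490.4/1588 = 0.082614119
  Rural: (6671/29276)²·(1−1528/6671)·51.42/1528 = 0.0013470779
  Urban: (6648/29276)²·(1−1561/6648)·261/1561 = 0.0065973098
  → Var(ȳ_str) = 0.090558507.
Var(ȳ_srs) = (1 − 4677/29276)·509.4/4677 = 0.091516054.
deff = 0.090558507 / 0.091516054 = 0.9895.

0.9895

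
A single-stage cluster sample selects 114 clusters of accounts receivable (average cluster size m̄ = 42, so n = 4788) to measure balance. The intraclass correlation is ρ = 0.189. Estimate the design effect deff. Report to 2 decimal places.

deff = 1 + (42 − 1)·0.189 = 1 + 7.749 = 8.749.

8.75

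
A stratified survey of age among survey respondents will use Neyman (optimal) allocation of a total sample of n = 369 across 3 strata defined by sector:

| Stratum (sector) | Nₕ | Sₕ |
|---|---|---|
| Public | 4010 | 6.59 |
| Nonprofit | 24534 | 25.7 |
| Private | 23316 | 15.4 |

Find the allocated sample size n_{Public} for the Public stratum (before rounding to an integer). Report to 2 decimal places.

9.60

Neyman allocation: nₕ = n·NₕSₕ / Σⱼ NⱼSⱼ.
Σ NⱼSⱼ = 4010·6.59 + 24534·25.7 + 23316·15.4 = 1.0160161 × 10^6.
n_{Public} = 369·4010·6.59 / (1.0160161 × 10^6) = 9.60.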